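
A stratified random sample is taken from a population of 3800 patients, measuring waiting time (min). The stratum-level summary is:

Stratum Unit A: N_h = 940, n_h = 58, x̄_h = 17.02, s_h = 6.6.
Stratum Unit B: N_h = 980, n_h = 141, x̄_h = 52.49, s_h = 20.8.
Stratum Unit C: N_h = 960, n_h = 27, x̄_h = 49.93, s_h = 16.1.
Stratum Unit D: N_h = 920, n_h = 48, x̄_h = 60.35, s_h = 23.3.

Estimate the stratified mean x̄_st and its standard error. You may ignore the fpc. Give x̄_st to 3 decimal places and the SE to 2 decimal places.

x̄_st ≈ 44.972, SE ≈ 1.24

x̄_st = Σ W_h x̄_h = (940·17.02 + 980·52.49 + 960·49.93 + 920·60.35)/3800 = 44.97205
V̂(x̄_st) = Σ W_h² s_h²/n_h, with W_h = N_h/N and N = 3800:
  stratum Unit A: (940/3800)²·6.6²/58 = 0.0459567
  stratum Unit B: (980/3800)²·20.8²/141 = 0.204076
  stratum Unit C: (960/3800)²·16.1²/27 = 0.612722
  stratum Unit D: (920/3800)²·23.3²/48 = 0.662947
V̂(x̄_st) = 1.5257
SE(x̄_st) = √1.5257 = 1.23519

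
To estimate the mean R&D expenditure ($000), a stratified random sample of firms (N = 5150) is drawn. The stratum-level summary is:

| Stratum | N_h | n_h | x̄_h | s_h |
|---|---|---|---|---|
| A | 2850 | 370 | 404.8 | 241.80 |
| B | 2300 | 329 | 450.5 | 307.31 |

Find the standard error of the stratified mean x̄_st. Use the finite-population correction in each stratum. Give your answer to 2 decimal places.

V̂(x̄_st) = Σ W_h² (1 − n_h/N_h) s_h²/n_h, with W_h = N_h/N and N = 5150:
  stratum A: (2850/5150)²·(1 − 370/2850)·241.80²/370 = 42.1107
  stratum B: (2300/5150)²·(1 − 329/2300)·307.31²/329 = 49.0634
V̂(x̄_st) = 91.1741
SE(x̄_st) = √91.1741 = 9.54851

SE(x̄_st) ≈ 9.55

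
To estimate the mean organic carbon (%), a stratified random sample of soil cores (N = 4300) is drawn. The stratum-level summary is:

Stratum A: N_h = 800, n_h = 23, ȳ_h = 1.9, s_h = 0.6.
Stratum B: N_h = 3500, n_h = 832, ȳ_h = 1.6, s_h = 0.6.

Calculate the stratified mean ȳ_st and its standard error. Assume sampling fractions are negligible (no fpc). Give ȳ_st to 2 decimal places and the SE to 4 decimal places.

ȳ_st = Σ W_h ȳ_h = (800·1.9 + 3500·1.6)/4300 = 1.65581
V̂(ȳ_st) = Σ W_h² s_h²/n_h, with W_h = N_h/N and N = 4300:
  stratum A: (800/4300)²·0.6²/23 = 0.000541773
  stratum B: (3500/4300)²·0.6²/832 = 0.000286667
V̂(ȳ_st) = 0.000828441
SE(ȳ_st) = √0.000828441 = 0.0287826

ȳ_st ≈ 1.66, SE ≈ 0.0288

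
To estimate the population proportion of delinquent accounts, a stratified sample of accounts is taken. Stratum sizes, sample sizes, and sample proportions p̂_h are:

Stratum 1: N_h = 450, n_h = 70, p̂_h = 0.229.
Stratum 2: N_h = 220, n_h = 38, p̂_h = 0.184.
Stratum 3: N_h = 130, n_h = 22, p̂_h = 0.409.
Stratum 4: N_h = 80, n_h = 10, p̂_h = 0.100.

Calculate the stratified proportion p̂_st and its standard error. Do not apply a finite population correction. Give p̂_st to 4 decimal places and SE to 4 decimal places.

N = 880; stratum weights W_h = N_h/N.
p̂_st = Σ W_h p̂_h = (450·0.229 + 220·0.184 + 130·0.409 + 80·0.100)/880 = 0.23261
V̂(p̂_st) = Σ W_h² p̂_h(1−p̂_h)/(n_h−1):
  stratum 1: (450/880)²·0.229·0.771/69 = 0.000669115
  stratum 2: (220/880)²·0.184·0.816/37 = 0.000253622
  stratum 3: (130/880)²·0.409·0.591/21 = 0.000251196
  stratum 4: (80/880)²·0.100·0.900/9 = 8.26446e-05
V̂(p̂_st) = 0.00125658; SE = √V̂ = 0.0354482

p̂_st ≈ 0.2326, SE ≈ 0.0354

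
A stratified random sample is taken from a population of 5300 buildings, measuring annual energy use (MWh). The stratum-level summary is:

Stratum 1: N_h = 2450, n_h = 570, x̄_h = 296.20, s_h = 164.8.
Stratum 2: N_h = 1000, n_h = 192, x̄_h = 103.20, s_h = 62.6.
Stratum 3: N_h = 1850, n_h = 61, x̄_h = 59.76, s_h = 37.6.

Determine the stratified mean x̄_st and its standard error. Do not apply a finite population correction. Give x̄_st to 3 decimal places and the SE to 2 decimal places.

x̄_st = Σ W_h x̄_h = (2450·296.20 + 1000·103.20 + 1850·59.76)/5300 = 177.25396
V̂(x̄_st) = Σ W_h² s_h²/n_h, with W_h = N_h/N and N = 5300:
  stratum 1: (2450/5300)²·164.8²/570 = 10.1817
  stratum 2: (1000/5300)²·62.6²/192 = 0.726601
  stratum 3: (1850/5300)²·37.6²/61 = 2.82382
V̂(x̄_st) = 13.7321
SE(x̄_st) = √13.7321 = 3.70569

x̄_st ≈ 177.254, SE ≈ 3.71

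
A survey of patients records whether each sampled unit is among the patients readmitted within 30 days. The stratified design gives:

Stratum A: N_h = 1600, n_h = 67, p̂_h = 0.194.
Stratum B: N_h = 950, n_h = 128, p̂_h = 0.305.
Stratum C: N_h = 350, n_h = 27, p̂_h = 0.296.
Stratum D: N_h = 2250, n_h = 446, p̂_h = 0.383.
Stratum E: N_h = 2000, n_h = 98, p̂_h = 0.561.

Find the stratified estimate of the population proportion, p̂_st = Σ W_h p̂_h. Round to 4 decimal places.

N = 7150; stratum weights W_h = N_h/N.
p̂_st = Σ W_h p̂_h = (1600·0.194 + 950·0.305 + 350·0.296 + 2250·0.383 + 2000·0.561)/7150 = 0.37587

p̂_st ≈ 0.3759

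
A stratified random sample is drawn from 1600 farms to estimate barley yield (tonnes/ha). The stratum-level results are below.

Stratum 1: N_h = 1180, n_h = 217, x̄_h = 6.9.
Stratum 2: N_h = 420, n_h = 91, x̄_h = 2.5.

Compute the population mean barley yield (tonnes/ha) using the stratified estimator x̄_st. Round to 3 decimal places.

N = Σ N_h = 1600. Stratum weights W_h = N_h/N.
x̄_st = (1180·6.9 + 420·2.5) / 1600 = 5.74500

x̄_st ≈ 5.745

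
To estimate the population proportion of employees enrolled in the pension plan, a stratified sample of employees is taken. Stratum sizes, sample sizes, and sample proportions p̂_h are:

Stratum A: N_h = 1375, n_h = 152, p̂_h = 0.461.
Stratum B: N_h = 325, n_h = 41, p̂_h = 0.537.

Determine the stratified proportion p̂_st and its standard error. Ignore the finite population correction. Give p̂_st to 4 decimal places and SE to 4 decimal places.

p̂_st ≈ 0.4755, SE ≈ 0.0361

N = 1700; stratum weights W_h = N_h/N.
p̂_st = Σ W_h p̂_h = (1375·0.461 + 325·0.537)/1700 = 0.47553
V̂(p̂_st) = Σ W_h² p̂_h(1−p̂_h)/(n_h−1):
  stratum A: (1375/1700)²·0.461·0.539/151 = 0.00107652
  stratum B: (325/1700)²·0.537·0.463/40 = 0.000227177
V̂(p̂_st) = 0.00130369; SE = √V̂ = 0.0361067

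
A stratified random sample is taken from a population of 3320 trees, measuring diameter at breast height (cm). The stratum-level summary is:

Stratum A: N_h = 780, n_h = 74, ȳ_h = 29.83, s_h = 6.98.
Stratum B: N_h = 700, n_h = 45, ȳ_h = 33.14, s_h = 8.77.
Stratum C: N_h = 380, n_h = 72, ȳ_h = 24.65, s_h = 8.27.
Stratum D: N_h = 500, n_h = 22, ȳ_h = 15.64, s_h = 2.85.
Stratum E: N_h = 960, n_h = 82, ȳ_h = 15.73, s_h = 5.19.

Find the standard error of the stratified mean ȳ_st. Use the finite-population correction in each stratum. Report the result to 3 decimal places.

SE(ȳ_st) ≈ 0.384

V̂(ȳ_st) = Σ W_h² (1 − n_h/N_h) s_h²/n_h, with W_h = N_h/N and N = 3320:
  stratum A: (780/3320)²·(1 − 74/780)·6.98²/74 = 0.0328929
  stratum B: (700/3320)²·(1 − 45/700)·8.77²/45 = 0.0710968
  stratum C: (380/3320)²·(1 − 72/380)·8.27²/72 = 0.0100864
  stratum D: (500/3320)²·(1 − 22/500)·2.85²/22 = 0.00800551
  stratum E: (960/3320)²·(1 − 82/960)·5.19²/82 = 0.0251195
V̂(ȳ_st) = 0.147201
SE(ȳ_st) = √0.147201 = 0.383668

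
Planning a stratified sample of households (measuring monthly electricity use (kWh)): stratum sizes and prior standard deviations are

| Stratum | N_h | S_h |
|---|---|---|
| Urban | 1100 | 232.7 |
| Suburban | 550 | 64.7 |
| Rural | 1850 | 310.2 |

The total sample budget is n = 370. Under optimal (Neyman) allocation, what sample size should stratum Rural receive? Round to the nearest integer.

245

Neyman allocation: n_h = n · N_h S_h / Σ N_i S_i, with n = 370.
  stratum Urban: N_h·S_h = 1100·232.7 = 255970.00
  stratum Suburban: N_h·S_h = 550·64.7 = 35585.00
  stratum Rural: N_h·S_h = 1850·310.2 = 573870.00
Σ N_h S_h = 865425.00
n for stratum Rural = 370·573870.00/865425.00 = 245.350 → 245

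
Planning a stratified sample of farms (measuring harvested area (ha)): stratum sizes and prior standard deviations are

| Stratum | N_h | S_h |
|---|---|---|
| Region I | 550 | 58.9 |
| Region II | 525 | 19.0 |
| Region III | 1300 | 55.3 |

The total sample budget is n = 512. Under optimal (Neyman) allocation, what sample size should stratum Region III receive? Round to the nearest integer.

Neyman allocation: n_h = n · N_h S_h / Σ N_i S_i, with n = 512.
  stratum Region I: N_h·S_h = 550·58.9 = 32395.00
  stratum Region II: N_h·S_h = 525·19.0 = 9975.00
  stratum Region III: N_h·S_h = 1300·55.3 = 71890.00
Σ N_h S_h = 114260.00
n for stratum Region III = 512·71890.00/114260.00 = 322.140 → 322

322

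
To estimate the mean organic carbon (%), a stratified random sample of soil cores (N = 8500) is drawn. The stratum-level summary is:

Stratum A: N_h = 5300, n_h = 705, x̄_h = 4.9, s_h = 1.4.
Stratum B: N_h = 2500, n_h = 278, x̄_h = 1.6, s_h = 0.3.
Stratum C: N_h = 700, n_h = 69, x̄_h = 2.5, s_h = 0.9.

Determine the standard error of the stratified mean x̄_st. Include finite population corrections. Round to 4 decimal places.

V̂(x̄_st) = Σ W_h² (1 − n_h/N_h) s_h²/n_h, with W_h = N_h/N and N = 8500:
  stratum A: (5300/8500)²·(1 − 705/5300)·1.4²/705 = 0.00093711
  stratum B: (2500/8500)²·(1 − 278/2500)·0.3²/278 = 2.48911e-05
  stratum C: (700/8500)²·(1 − 69/700)·0.9²/69 = 7.17671e-05
V̂(x̄_st) = 0.00103377
SE(x̄_st) = √0.00103377 = 0.0321523

SE(x̄_st) ≈ 0.0322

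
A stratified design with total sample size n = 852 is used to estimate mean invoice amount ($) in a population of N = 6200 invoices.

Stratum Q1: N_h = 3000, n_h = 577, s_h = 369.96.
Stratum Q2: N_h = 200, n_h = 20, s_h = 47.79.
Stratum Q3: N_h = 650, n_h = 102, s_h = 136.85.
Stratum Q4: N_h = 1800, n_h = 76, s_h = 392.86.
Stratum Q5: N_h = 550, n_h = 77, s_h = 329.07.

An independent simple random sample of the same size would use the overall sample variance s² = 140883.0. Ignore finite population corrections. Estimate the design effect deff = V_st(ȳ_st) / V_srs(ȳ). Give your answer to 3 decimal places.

V̂(ȳ_st) = Σ W_h² s_h²/n_h, with W_h = N_h/N and N = 6200:
  stratum Q1: (3000/6200)²·369.96²/577 = 55.5383
  stratum Q2: (200/6200)²·47.79²/20 = 0.118829
  stratum Q3: (650/6200)²·136.85²/102 = 2.01805
  stratum Q4: (1800/6200)²·392.86²/76 = 171.168
  stratum Q5: (550/6200)²·329.07²/77 = 11.0669
V_st = 239.911
V_srs = s²/n = 140883.0/852 = 165.356
deff = V_st / V_srs = 239.911/165.356 = 1.4509

deff ≈ 1.451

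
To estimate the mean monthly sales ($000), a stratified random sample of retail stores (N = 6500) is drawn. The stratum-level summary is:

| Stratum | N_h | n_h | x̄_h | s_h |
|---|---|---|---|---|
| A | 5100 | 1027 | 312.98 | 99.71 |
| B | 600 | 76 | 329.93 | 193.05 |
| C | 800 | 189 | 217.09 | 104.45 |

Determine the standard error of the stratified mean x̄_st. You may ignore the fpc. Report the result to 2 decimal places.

V̂(x̄_st) = Σ W_h² s_h²/n_h, with W_h = N_h/N and N = 6500:
  stratum A: (5100/6500)²·99.71²/1027 = 5.95965
  stratum B: (600/6500)²·193.05²/76 = 4.17832
  stratum C: (800/6500)²·104.45²/189 = 0.874396
V̂(x̄_st) = 11.0124
SE(x̄_st) = √11.0124 = 3.31849

SE(x̄_st) ≈ 3.32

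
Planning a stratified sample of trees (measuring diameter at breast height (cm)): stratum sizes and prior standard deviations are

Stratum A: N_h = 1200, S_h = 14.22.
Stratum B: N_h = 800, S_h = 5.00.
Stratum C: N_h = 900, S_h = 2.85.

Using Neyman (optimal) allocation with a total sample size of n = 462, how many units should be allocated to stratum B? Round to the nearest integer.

Neyman allocation: n_h = n · N_h S_h / Σ N_i S_i, with n = 462.
  stratum A: N_h·S_h = 1200·14.22 = 17064.00
  stratum B: N_h·S_h = 800·5.00 = 4000.00
  stratum C: N_h·S_h = 900·2.85 = 2565.00
Σ N_h S_h = 23629.00
n for stratum B = 462·4000.00/23629.00 = 78.209 → 78

78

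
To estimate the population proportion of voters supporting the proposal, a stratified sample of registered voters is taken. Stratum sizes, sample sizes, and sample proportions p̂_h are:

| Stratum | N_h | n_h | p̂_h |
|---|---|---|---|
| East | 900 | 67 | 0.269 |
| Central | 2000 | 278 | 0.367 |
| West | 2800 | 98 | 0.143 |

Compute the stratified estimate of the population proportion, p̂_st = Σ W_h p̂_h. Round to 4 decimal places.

N = 5700; stratum weights W_h = N_h/N.
p̂_st = Σ W_h p̂_h = (900·0.269 + 2000·0.367 + 2800·0.143)/5700 = 0.24149

p̂_st ≈ 0.2415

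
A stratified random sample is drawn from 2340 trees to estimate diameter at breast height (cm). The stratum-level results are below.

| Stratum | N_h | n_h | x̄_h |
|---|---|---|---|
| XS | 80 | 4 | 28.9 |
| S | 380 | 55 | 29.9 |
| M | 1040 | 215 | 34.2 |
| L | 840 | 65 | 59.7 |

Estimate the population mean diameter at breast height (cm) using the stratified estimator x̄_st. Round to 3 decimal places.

N = Σ N_h = 2340. Stratum weights W_h = N_h/N.
x̄_st = (80·28.9 + 380·29.9 + 1040·34.2 + 840·59.7) / 2340 = 42.47436

x̄_st ≈ 42.474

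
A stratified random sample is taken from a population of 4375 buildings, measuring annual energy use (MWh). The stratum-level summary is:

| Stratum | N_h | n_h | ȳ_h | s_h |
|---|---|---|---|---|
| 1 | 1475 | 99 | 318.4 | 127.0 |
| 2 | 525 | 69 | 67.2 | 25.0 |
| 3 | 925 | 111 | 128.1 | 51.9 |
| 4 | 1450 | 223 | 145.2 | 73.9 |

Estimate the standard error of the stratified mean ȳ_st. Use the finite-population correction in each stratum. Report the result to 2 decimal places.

V̂(ȳ_st) = Σ W_h² (1 − n_h/N_h) s_h²/n_h, with W_h = N_h/N and N = 4375:
  stratum 1: (1475/4375)²·(1 − 99/1475)·127.0²/99 = 17.2753
  stratum 2: (525/4375)²·(1 − 69/525)·25.0²/69 = 0.113292
  stratum 3: (925/4375)²·(1 − 111/925)·51.9²/111 = 0.954601
  stratum 4: (1450/4375)²·(1 − 223/1450)·73.9²/223 = 2.27636
V̂(ȳ_st) = 20.6196
SE(ȳ_st) = √20.6196 = 4.54088

SE(ȳ_st) ≈ 4.54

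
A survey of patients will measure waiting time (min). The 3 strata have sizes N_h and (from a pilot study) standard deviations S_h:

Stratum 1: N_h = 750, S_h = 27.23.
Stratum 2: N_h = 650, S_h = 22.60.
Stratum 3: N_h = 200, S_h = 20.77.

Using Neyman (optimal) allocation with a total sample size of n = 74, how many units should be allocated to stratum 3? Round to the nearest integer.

8

Neyman allocation: n_h = n · N_h S_h / Σ N_i S_i, with n = 74.
  stratum 1: N_h·S_h = 750·27.23 = 20422.50
  stratum 2: N_h·S_h = 650·22.60 = 14690.00
  stratum 3: N_h·S_h = 200·20.77 = 4154.00
Σ N_h S_h = 39266.50
n for stratum 3 = 74·4154.00/39266.50 = 7.828 → 8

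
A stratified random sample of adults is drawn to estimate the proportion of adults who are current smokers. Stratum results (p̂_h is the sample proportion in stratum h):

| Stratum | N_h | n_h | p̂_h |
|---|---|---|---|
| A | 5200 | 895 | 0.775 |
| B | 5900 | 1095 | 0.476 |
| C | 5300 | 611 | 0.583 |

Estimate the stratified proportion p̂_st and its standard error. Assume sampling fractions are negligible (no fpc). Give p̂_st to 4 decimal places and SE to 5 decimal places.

p̂_st ≈ 0.6054, SE ≈ 0.00953

N = 16400; stratum weights W_h = N_h/N.
p̂_st = Σ W_h p̂_h = (5200·0.775 + 5900·0.476 + 5300·0.583)/16400 = 0.60538
V̂(p̂_st) = Σ W_h² p̂_h(1−p̂_h)/(n_h−1):
  stratum A: (5200/16400)²·0.775·0.225/894 = 1.96095e-05
  stratum B: (5900/16400)²·0.476·0.524/1094 = 2.95078e-05
  stratum C: (5300/16400)²·0.583·0.417/610 = 4.16235e-05
V̂(p̂_st) = 9.07408e-05; SE = √V̂ = 0.0095258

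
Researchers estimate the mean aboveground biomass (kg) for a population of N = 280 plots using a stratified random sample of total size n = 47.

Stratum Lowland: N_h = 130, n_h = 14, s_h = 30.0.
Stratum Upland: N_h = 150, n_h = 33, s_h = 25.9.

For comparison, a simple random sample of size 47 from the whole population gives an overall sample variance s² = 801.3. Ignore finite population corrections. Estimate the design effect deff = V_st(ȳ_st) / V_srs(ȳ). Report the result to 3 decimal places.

deff ≈ 1.155

V̂(ȳ_st) = Σ W_h² s_h²/n_h, with W_h = N_h/N and N = 280:
  stratum Lowland: (130/280)²·30.0²/14 = 13.8575
  stratum Upland: (150/280)²·25.9²/33 = 5.83381
V_st = 19.6913
V_srs = s²/n = 801.3/47 = 17.0489
deff = V_st / V_srs = 19.6913/17.0489 = 1.1550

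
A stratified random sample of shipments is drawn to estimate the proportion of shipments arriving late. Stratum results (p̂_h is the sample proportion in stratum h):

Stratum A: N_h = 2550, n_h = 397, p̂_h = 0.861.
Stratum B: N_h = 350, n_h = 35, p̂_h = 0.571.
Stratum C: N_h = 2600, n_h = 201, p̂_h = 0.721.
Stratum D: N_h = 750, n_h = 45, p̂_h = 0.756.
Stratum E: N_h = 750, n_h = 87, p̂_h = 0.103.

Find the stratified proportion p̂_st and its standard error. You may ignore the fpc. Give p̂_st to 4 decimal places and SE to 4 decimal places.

N = 7000; stratum weights W_h = N_h/N.
p̂_st = Σ W_h p̂_h = (2550·0.861 + 350·0.571 + 2600·0.721 + 750·0.756 + 750·0.103)/7000 = 0.70204
V̂(p̂_st) = Σ W_h² p̂_h(1−p̂_h)/(n_h−1):
  stratum A: (2550/7000)²·0.861·0.139/396 = 4.01058e-05
  stratum B: (350/7000)²·0.571·0.429/34 = 1.80117e-05
  stratum C: (2600/7000)²·0.721·0.279/200 = 0.000138759
  stratum D: (750/7000)²·0.756·0.244/44 = 4.81266e-05
  stratum E: (750/7000)²·0.103·0.897/86 = 1.23327e-05
V̂(p̂_st) = 0.000257335; SE = √V̂ = 0.0160417

p̂_st ≈ 0.7020, SE ≈ 0.0160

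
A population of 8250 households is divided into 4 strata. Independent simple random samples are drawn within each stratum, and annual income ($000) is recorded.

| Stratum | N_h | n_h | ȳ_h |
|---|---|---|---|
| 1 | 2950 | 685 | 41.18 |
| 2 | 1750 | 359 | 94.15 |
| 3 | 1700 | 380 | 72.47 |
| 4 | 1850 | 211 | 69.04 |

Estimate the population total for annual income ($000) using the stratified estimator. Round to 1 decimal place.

τ̂_st = Σ N_h ȳ_h = 2950·41.18 + 1750·94.15 + 1700·72.47 + 1850·69.04 = 537166.5

τ̂_st ≈ 537166.5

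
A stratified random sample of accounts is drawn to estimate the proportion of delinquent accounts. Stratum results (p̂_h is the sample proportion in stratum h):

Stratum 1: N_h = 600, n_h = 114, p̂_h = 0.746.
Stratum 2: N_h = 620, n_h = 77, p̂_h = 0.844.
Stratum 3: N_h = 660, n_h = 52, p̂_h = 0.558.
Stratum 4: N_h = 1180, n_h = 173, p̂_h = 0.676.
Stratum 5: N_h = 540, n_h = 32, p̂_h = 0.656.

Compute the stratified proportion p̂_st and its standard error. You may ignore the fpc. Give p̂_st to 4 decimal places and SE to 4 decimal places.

N = 3600; stratum weights W_h = N_h/N.
p̂_st = Σ W_h p̂_h = (600·0.746 + 620·0.844 + 660·0.558 + 1180·0.676 + 540·0.656)/3600 = 0.69197
V̂(p̂_st) = Σ W_h² p̂_h(1−p̂_h)/(n_h−1):
  stratum 1: (600/3600)²·0.746·0.254/113 = 4.65792e-05
  stratum 2: (620/3600)²·0.844·0.156/76 = 5.13845e-05
  stratum 3: (660/3600)²·0.558·0.442/51 = 0.000162543
  stratum 4: (1180/3600)²·0.676·0.324/172 = 0.000136811
  stratum 5: (540/3600)²·0.656·0.344/31 = 0.000163788
V̂(p̂_st) = 0.000561107; SE = √V̂ = 0.0236877

p̂_st ≈ 0.6920, SE ≈ 0.0237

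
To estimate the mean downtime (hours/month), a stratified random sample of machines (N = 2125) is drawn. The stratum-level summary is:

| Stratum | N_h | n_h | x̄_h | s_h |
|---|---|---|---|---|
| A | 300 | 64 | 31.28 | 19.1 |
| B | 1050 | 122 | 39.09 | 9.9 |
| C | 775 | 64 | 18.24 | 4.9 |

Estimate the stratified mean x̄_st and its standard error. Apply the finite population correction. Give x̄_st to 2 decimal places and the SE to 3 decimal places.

x̄_st = Σ W_h x̄_h = (300·31.28 + 1050·39.09 + 775·18.24)/2125 = 30.38329
V̂(x̄_st) = Σ W_h² (1 − n_h/N_h) s_h²/n_h, with W_h = N_h/N and N = 2125:
  stratum A: (300/2125)²·(1 − 64/300)·19.1²/64 = 0.0893721
  stratum B: (1050/2125)²·(1 − 122/1050)·9.9²/122 = 0.173352
  stratum C: (775/2125)²·(1 − 64/775)·4.9²/64 = 0.0457789
V̂(x̄_st) = 0.308504
SE(x̄_st) = √0.308504 = 0.555431

x̄_st ≈ 30.38, SE ≈ 0.555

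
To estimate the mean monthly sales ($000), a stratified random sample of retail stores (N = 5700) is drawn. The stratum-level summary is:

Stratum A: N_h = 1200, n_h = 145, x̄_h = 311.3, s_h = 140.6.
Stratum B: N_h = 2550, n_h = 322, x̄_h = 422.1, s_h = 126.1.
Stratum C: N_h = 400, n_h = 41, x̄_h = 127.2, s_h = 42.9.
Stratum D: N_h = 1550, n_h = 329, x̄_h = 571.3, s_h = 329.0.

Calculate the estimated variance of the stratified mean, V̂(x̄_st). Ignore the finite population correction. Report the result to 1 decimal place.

V̂(x̄_st) ≈ 40.5

V̂(x̄_st) = Σ W_h² s_h²/n_h, with W_h = N_h/N and N = 5700:
  stratum A: (1200/5700)²·140.6²/145 = 6.04248
  stratum B: (2550/5700)²·126.1²/322 = 9.88337
  stratum C: (400/5700)²·42.9²/41 = 0.221055
  stratum D: (1550/5700)²·329.0²/329 = 24.3282
V̂(x̄_st) = 40.4751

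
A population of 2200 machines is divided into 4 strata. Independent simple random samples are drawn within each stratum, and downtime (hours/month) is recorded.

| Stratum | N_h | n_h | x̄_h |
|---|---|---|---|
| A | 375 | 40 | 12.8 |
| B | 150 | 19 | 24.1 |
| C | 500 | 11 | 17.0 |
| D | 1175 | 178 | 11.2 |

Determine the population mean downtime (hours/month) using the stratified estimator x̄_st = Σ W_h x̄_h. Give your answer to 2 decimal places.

x̄_st ≈ 13.67

N = Σ N_h = 2200. Stratum weights W_h = N_h/N.
x̄_st = (375·12.8 + 150·24.1 + 500·17.0 + 1175·11.2) / 2200 = 13.6705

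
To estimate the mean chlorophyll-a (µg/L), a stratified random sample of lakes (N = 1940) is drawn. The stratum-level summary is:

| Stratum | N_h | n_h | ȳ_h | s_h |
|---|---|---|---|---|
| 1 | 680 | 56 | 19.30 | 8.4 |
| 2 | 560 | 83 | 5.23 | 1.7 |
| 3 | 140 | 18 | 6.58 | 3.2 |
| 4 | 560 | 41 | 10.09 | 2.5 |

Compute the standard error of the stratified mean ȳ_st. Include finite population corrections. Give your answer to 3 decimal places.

SE(ȳ_st) ≈ 0.399

V̂(ȳ_st) = Σ W_h² (1 − n_h/N_h) s_h²/n_h, with W_h = N_h/N and N = 1940:
  stratum 1: (680/1940)²·(1 − 56/680)·8.4²/56 = 0.142056
  stratum 2: (560/1940)²·(1 − 83/560)·1.7²/83 = 0.00247128
  stratum 3: (140/1940)²·(1 − 18/140)·3.2²/18 = 0.00258174
  stratum 4: (560/1940)²·(1 − 41/560)·2.5²/41 = 0.0117719
V̂(ȳ_st) = 0.158881
SE(ȳ_st) = √0.158881 = 0.398599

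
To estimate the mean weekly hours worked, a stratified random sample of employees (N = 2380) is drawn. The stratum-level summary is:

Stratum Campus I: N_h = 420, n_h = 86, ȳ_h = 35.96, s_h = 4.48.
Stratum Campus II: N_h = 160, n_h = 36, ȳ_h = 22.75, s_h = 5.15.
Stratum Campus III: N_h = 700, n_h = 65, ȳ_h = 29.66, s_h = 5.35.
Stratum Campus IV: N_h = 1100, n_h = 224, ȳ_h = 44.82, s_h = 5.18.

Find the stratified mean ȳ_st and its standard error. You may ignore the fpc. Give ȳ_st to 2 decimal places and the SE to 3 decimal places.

ȳ_st = Σ W_h ȳ_h = (420·35.96 + 160·22.75 + 700·29.66 + 1100·44.82)/2380 = 37.31395
V̂(ȳ_st) = Σ W_h² s_h²/n_h, with W_h = N_h/N and N = 2380:
  stratum Campus I: (420/2380)²·4.48²/86 = 0.00726779
  stratum Campus II: (160/2380)²·5.15²/36 = 0.00332965
  stratum Campus III: (700/2380)²·5.35²/65 = 0.0380922
  stratum Campus IV: (1100/2380)²·5.18²/224 = 0.0255884
V̂(ȳ_st) = 0.0742781
SE(ȳ_st) = √0.0742781 = 0.27254

ȳ_st ≈ 37.31, SE ≈ 0.273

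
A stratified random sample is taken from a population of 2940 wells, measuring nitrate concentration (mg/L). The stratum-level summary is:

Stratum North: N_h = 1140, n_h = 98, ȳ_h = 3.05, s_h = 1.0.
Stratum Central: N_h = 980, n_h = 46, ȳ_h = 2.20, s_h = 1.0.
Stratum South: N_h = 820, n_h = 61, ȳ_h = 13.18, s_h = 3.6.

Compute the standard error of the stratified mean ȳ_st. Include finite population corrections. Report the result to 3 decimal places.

SE(ȳ_st) ≈ 0.138

V̂(ȳ_st) = Σ W_h² (1 − n_h/N_h) s_h²/n_h, with W_h = N_h/N and N = 2940:
  stratum North: (1140/2940)²·(1 − 98/1140)·1.0²/98 = 0.00140234
  stratum Central: (980/2940)²·(1 − 46/980)·1.0²/46 = 0.00230208
  stratum South: (820/2940)²·(1 − 61/820)·3.6²/61 = 0.0152981
V̂(ȳ_st) = 0.0190025
SE(ȳ_st) = √0.0190025 = 0.137849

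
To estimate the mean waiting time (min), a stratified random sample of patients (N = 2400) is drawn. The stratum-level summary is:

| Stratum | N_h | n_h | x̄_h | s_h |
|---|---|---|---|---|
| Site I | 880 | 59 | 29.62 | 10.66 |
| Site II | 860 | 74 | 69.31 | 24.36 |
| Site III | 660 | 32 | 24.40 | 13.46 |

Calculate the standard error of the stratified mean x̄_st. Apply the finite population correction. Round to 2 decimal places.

V̂(x̄_st) = Σ W_h² (1 − n_h/N_h) s_h²/n_h, with W_h = N_h/N and N = 2400:
  stratum Site I: (880/2400)²·(1 − 59/880)·10.66²/59 = 0.241583
  stratum Site II: (860/2400)²·(1 − 74/860)·24.36²/74 = 0.941069
  stratum Site III: (660/2400)²·(1 − 32/660)·13.46²/32 = 0.4074
V̂(x̄_st) = 1.59005
SE(x̄_st) = √1.59005 = 1.26097

SE(x̄_st) ≈ 1.26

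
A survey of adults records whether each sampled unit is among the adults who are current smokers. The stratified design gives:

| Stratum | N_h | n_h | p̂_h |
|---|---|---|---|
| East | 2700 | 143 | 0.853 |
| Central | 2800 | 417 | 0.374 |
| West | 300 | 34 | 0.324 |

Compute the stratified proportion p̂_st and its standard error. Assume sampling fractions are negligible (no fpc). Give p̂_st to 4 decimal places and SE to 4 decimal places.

N = 5800; stratum weights W_h = N_h/N.
p̂_st = Σ W_h p̂_h = (2700·0.853 + 2800·0.374 + 300·0.324)/5800 = 0.59440
V̂(p̂_st) = Σ W_h² p̂_h(1−p̂_h)/(n_h−1):
  stratum East: (2700/5800)²·0.853·0.147/142 = 0.000191359
  stratum Central: (2800/5800)²·0.374·0.626/416 = 0.000131163
  stratum West: (300/5800)²·0.324·0.676/33 = 1.77568e-05
V̂(p̂_st) = 0.000340279; SE = √V̂ = 0.0184467

p̂_st ≈ 0.5944, SE ≈ 0.0184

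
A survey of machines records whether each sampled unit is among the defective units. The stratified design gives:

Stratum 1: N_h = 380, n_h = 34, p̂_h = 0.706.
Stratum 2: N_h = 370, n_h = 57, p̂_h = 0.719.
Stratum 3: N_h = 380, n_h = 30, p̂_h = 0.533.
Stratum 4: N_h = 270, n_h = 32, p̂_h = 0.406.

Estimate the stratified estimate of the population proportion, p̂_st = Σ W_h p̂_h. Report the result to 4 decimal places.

p̂_st ≈ 0.6046

N = 1400; stratum weights W_h = N_h/N.
p̂_st = Σ W_h p̂_h = (380·0.706 + 370·0.719 + 380·0.533 + 270·0.406)/1400 = 0.60462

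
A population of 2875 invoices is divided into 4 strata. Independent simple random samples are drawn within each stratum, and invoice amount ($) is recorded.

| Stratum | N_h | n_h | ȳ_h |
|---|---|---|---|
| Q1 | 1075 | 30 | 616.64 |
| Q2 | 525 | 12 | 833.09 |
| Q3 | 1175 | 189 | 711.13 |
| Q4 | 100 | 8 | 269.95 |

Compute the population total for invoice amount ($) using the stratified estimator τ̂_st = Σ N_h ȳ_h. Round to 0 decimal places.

τ̂_st = Σ N_h ȳ_h = 1075·616.64 + 525·833.09 + 1175·711.13 + 100·269.95 = 1962833

τ̂_st ≈ 1962833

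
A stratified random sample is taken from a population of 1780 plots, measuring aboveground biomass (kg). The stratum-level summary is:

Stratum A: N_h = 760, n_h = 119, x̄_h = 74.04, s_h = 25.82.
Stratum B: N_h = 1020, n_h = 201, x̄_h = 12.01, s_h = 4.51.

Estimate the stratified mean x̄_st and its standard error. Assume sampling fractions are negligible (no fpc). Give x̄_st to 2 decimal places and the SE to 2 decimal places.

x̄_st = Σ W_h x̄_h = (760·74.04 + 1020·12.01)/1780 = 38.49472
V̂(x̄_st) = Σ W_h² s_h²/n_h, with W_h = N_h/N and N = 1780:
  stratum A: (760/1780)²·25.82²/119 = 1.0213
  stratum B: (1020/1780)²·4.51²/201 = 0.033229
V̂(x̄_st) = 1.05453
SE(x̄_st) = √1.05453 = 1.0269

x̄_st ≈ 38.49, SE ≈ 1.03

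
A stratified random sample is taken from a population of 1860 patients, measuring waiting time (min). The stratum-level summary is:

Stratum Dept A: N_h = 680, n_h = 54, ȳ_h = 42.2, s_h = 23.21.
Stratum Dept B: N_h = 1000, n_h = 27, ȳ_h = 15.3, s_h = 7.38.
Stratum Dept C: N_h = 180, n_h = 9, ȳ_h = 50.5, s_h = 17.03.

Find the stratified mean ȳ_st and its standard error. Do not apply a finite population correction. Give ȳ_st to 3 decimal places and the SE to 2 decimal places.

ȳ_st = Σ W_h ȳ_h = (680·42.2 + 1000·15.3 + 180·50.5)/1860 = 28.54086
V̂(ȳ_st) = Σ W_h² s_h²/n_h, with W_h = N_h/N and N = 1860:
  stratum Dept A: (680/1860)²·23.21²/54 = 1.33336
  stratum Dept B: (1000/1860)²·7.38²/27 = 0.583073
  stratum Dept C: (180/1860)²·17.03²/9 = 0.301791
V̂(ȳ_st) = 2.21823
SE(ȳ_st) = √2.21823 = 1.48937

ȳ_st ≈ 28.541, SE ≈ 1.49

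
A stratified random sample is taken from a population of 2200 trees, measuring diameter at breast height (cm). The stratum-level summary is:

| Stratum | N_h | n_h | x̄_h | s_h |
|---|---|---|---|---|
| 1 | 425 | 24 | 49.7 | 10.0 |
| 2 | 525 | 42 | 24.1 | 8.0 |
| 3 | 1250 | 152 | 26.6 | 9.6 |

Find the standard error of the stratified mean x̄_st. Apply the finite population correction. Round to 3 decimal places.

SE(x̄_st) ≈ 0.631

V̂(x̄_st) = Σ W_h² (1 − n_h/N_h) s_h²/n_h, with W_h = N_h/N and N = 2200:
  stratum 1: (425/2200)²·(1 − 24/425)·10.0²/24 = 0.146716
  stratum 2: (525/2200)²·(1 − 42/525)·8.0²/42 = 0.0798347
  stratum 3: (1250/2200)²·(1 − 152/1250)·9.6²/152 = 0.171936
V̂(x̄_st) = 0.398486
SE(x̄_st) = √0.398486 = 0.631258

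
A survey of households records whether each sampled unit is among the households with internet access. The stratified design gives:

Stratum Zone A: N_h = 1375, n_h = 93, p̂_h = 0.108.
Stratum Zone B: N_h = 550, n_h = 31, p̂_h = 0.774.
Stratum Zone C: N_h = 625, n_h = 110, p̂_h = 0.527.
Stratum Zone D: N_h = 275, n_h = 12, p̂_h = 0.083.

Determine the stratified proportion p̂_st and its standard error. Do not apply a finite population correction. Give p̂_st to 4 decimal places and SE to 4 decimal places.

N = 2825; stratum weights W_h = N_h/N.
p̂_st = Σ W_h p̂_h = (1375·0.108 + 550·0.774 + 625·0.527 + 275·0.083)/2825 = 0.32793
V̂(p̂_st) = Σ W_h² p̂_h(1−p̂_h)/(n_h−1):
  stratum Zone A: (1375/2825)²·0.108·0.892/92 = 0.000248067
  stratum Zone B: (550/2825)²·0.774·0.226/30 = 0.000221012
  stratum Zone C: (625/2825)²·0.527·0.473/109 = 0.000111936
  stratum Zone D: (275/2825)²·0.083·0.917/11 = 6.55667e-05
V̂(p̂_st) = 0.000646582; SE = √V̂ = 0.025428

p̂_st ≈ 0.3279, SE ≈ 0.0254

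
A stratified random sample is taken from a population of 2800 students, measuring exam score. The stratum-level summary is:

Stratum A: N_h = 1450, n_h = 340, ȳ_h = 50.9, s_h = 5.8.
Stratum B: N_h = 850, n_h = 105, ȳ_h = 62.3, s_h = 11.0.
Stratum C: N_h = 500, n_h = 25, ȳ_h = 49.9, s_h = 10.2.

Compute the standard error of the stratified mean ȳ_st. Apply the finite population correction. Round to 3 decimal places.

V̂(ȳ_st) = Σ W_h² (1 − n_h/N_h) s_h²/n_h, with W_h = N_h/N and N = 2800:
  stratum A: (1450/2800)²·(1 − 340/1450)·5.8²/340 = 0.020312
  stratum B: (850/2800)²·(1 − 105/850)·11.0²/105 = 0.0930797
  stratum C: (500/2800)²·(1 − 25/500)·10.2²/25 = 0.126069
V̂(ȳ_st) = 0.239461
SE(ȳ_st) = √0.239461 = 0.489347

SE(ȳ_st) ≈ 0.489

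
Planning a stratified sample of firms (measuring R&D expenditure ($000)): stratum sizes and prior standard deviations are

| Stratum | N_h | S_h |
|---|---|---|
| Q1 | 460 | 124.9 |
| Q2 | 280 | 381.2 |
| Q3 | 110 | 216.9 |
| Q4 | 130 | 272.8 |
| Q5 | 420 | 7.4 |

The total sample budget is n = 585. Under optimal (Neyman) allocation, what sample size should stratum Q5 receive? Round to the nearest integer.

Neyman allocation: n_h = n · N_h S_h / Σ N_i S_i, with n = 585.
  stratum Q1: N_h·S_h = 460·124.9 = 57454.00
  stratum Q2: N_h·S_h = 280·381.2 = 106736.00
  stratum Q3: N_h·S_h = 110·216.9 = 23859.00
  stratum Q4: N_h·S_h = 130·272.8 = 35464.00
  stratum Q5: N_h·S_h = 420·7.4 = 3108.00
Σ N_h S_h = 226621.00
n for stratum Q5 = 585·3108.00/226621.00 = 8.023 → 8

8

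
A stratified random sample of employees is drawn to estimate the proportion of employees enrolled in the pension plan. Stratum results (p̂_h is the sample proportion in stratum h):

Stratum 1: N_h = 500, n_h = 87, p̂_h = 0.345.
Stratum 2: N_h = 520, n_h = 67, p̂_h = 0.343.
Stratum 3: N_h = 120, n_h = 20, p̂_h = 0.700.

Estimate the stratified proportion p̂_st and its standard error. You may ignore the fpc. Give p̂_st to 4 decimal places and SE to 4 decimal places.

p̂_st ≈ 0.3815, SE ≈ 0.0366

N = 1140; stratum weights W_h = N_h/N.
p̂_st = Σ W_h p̂_h = (500·0.345 + 520·0.343 + 120·0.700)/1140 = 0.38146
V̂(p̂_st) = Σ W_h² p̂_h(1−p̂_h)/(n_h−1):
  stratum 1: (500/1140)²·0.345·0.655/86 = 0.000505466
  stratum 2: (520/1140)²·0.343·0.657/66 = 0.000710416
  stratum 3: (120/1140)²·0.700·0.300/19 = 0.000122467
V̂(p̂_st) = 0.00133835; SE = √V̂ = 0.0365835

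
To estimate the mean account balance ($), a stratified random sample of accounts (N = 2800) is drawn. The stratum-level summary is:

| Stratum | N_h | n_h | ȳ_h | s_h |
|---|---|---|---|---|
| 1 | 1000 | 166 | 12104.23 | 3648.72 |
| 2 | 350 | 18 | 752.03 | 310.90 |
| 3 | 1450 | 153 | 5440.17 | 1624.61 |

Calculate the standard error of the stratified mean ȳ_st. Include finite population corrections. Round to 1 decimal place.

SE(ȳ_st) ≈ 112.9

V̂(ȳ_st) = Σ W_h² (1 − n_h/N_h) s_h²/n_h, with W_h = N_h/N and N = 2800:
  stratum 1: (1000/2800)²·(1 − 166/1000)·3648.72²/166 = 8531.45
  stratum 2: (350/2800)²·(1 − 18/350)·310.90²/18 = 79.5901
  stratum 3: (1450/2800)²·(1 − 153/1450)·1624.61²/153 = 4138.08
V̂(ȳ_st) = 12749.1
SE(ȳ_st) = √12749.1 = 112.912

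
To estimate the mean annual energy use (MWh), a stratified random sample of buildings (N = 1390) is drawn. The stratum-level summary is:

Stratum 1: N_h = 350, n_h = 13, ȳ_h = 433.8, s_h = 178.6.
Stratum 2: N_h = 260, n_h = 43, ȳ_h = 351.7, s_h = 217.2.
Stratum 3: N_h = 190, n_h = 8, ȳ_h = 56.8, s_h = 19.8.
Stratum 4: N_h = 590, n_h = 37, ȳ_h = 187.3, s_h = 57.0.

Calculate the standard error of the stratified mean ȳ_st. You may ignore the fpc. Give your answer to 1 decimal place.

SE(ȳ_st) ≈ 14.5

V̂(ȳ_st) = Σ W_h² s_h²/n_h, with W_h = N_h/N and N = 1390:
  stratum 1: (350/1390)²·178.6²/13 = 155.57
  stratum 2: (260/1390)²·217.2²/43 = 38.3856
  stratum 3: (190/1390)²·19.8²/8 = 0.915626
  stratum 4: (590/1390)²·57.0²/37 = 15.8206
V̂(ȳ_st) = 210.692
SE(ȳ_st) = √210.692 = 14.5152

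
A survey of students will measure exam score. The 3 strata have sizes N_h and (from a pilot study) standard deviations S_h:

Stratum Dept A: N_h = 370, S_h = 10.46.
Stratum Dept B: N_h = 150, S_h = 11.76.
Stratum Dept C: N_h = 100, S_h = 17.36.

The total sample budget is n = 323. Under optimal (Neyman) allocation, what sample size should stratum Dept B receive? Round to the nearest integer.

77

Neyman allocation: n_h = n · N_h S_h / Σ N_i S_i, with n = 323.
  stratum Dept A: N_h·S_h = 370·10.46 = 3870.20
  stratum Dept B: N_h·S_h = 150·11.76 = 1764.00
  stratum Dept C: N_h·S_h = 100·17.36 = 1736.00
Σ N_h S_h = 7370.20
n for stratum Dept B = 323·1764.00/7370.20 = 77.308 → 77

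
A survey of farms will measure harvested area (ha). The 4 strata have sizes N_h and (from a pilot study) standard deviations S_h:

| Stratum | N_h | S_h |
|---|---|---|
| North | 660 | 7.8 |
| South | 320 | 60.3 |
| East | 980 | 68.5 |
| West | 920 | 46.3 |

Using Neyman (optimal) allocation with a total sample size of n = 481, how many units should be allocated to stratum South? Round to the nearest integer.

69

Neyman allocation: n_h = n · N_h S_h / Σ N_i S_i, with n = 481.
  stratum North: N_h·S_h = 660·7.8 = 5148.00
  stratum South: N_h·S_h = 320·60.3 = 19296.00
  stratum East: N_h·S_h = 980·68.5 = 67130.00
  stratum West: N_h·S_h = 920·46.3 = 42596.00
Σ N_h S_h = 134170.00
n for stratum South = 481·19296.00/134170.00 = 69.176 → 69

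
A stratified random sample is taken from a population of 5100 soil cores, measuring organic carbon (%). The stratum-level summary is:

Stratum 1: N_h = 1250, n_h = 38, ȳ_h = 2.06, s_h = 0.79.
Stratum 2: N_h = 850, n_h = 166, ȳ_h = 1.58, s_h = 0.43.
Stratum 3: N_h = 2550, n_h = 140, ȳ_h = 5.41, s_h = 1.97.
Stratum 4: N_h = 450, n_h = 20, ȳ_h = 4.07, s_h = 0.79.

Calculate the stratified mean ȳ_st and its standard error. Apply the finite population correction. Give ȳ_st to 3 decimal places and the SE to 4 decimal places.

ȳ_st ≈ 3.832, SE ≈ 0.0881

ȳ_st = Σ W_h ȳ_h = (1250·2.06 + 850·1.58 + 2550·5.41 + 450·4.07)/5100 = 3.83235
V̂(ȳ_st) = Σ W_h² (1 − n_h/N_h) s_h²/n_h, with W_h = N_h/N and N = 5100:
  stratum 1: (1250/5100)²·(1 − 38/1250)·0.79²/38 = 0.000956628
  stratum 2: (850/5100)²·(1 − 166/850)·0.43²/166 = 2.48979e-05
  stratum 3: (2550/5100)²·(1 − 140/2550)·1.97²/140 = 0.0065497
  stratum 4: (450/5100)²·(1 − 20/450)·0.79²/20 = 0.000232148
V̂(ȳ_st) = 0.00776337
SE(ȳ_st) = √0.00776337 = 0.08811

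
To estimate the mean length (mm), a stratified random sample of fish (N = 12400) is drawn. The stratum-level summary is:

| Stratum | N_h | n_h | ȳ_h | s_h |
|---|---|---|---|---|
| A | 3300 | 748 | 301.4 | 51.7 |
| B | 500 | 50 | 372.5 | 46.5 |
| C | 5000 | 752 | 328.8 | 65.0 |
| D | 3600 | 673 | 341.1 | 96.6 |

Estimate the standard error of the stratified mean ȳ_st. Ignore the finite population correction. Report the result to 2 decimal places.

V̂(ȳ_st) = Σ W_h² s_h²/n_h, with W_h = N_h/N and N = 12400:
  stratum A: (3300/12400)²·51.7²/748 = 0.253084
  stratum B: (500/12400)²·46.5²/50 = 0.0703125
  stratum C: (5000/12400)²·65.0²/752 = 0.913494
  stratum D: (3600/12400)²·96.6²/673 = 1.16869
V̂(ȳ_st) = 2.40558
SE(ȳ_st) = √2.40558 = 1.55099

SE(ȳ_st) ≈ 1.55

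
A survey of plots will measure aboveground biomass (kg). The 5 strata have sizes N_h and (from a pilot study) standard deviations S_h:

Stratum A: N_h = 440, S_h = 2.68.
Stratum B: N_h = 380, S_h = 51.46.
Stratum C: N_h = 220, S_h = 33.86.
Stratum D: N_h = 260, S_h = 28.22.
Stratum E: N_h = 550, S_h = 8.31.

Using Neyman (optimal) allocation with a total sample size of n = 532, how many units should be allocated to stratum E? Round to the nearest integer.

Neyman allocation: n_h = n · N_h S_h / Σ N_i S_i, with n = 532.
  stratum A: N_h·S_h = 440·2.68 = 1179.20
  stratum B: N_h·S_h = 380·51.46 = 19554.80
  stratum C: N_h·S_h = 220·33.86 = 7449.20
  stratum D: N_h·S_h = 260·28.22 = 7337.20
  stratum E: N_h·S_h = 550·8.31 = 4570.50
Σ N_h S_h = 40090.90
n for stratum E = 532·4570.50/40090.90 = 60.650 → 61

61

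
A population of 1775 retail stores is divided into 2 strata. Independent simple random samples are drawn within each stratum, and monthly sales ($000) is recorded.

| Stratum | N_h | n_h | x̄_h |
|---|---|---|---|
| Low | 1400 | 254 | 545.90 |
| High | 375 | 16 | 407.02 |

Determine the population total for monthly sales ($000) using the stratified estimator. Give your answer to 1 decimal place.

τ̂_st = Σ N_h x̄_h = 1400·545.90 + 375·407.02 = 916892.5

τ̂_st ≈ 916892.5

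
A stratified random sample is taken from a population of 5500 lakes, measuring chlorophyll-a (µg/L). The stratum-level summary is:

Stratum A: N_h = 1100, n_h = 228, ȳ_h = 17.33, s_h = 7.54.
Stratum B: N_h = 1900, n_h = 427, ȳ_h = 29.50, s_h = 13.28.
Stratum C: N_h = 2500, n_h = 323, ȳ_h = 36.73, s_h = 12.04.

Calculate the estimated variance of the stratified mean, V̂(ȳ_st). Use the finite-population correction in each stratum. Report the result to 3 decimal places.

V̂(ȳ_st) ≈ 0.127

V̂(ȳ_st) = Σ W_h² (1 − n_h/N_h) s_h²/n_h, with W_h = N_h/N and N = 5500:
  stratum A: (1100/5500)²·(1 − 228/1100)·7.54²/228 = 0.00790663
  stratum B: (1900/5500)²·(1 − 427/1900)·13.28²/427 = 0.038212
  stratum C: (2500/5500)²·(1 − 323/2500)·12.04²/323 = 0.0807465
V̂(ȳ_st) = 0.126865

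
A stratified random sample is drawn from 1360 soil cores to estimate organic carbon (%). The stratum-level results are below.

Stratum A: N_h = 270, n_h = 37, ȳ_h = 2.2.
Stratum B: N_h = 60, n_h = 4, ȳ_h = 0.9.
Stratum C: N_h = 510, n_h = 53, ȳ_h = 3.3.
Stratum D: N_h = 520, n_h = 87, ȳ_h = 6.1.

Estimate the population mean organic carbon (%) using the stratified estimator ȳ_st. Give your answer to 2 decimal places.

N = Σ N_h = 1360. Stratum weights W_h = N_h/N.
ȳ_st = (270·2.2 + 60·0.9 + 510·3.3 + 520·6.1) / 1360 = 4.0463

ȳ_st ≈ 4.05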